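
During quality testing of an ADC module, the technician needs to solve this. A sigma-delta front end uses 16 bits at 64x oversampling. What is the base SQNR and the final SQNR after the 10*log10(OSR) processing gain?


Step 1 — baseline SQNR at Nyquist:
SQNR_base = 6.02*N + 1.76
          = 6.02*16 + 1.76
          = 98.08 dB

Step 2 — oversampling processing gain:
G = 10*log10(OSR) = 10*log10(64) = 18.06 dB

Step 3 — total:
SQNR_total = 98.08 + 18.06 = 116.14 dB

Base SQNR = 98.08 dB; oversampled SQNR = 116.14 dB


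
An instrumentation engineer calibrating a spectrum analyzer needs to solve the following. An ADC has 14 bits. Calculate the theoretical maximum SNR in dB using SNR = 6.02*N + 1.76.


Theoretical SNR for a full-scale sinusoid:
SNR = 6.02 * N + 1.76
    = 6.02 * 14 + 1.76
    = 84.28 + 1.76
    = 86.04 dB

86.04 dB


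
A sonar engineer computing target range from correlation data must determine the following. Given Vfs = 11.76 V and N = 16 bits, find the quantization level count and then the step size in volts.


Step 1 — number of quantization levels:
L = 2^N = 2^16 = 65536

Step 2 — LSB step size:
delta = Vfs / L
      = 11.76 / 65536
      = 0.00017944 V

Levels = 65536; step size = 0.00017944 V


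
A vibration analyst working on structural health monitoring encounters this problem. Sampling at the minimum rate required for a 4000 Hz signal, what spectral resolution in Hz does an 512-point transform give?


Step 1 — Nyquist sampling rate:
fs = 2 * fmax = 2 * 4000 = 8000 Hz

Step 2 — DFT bin spacing:
df = fs / N = 8000 / 512 = 15.625 Hz

15.625 Hz


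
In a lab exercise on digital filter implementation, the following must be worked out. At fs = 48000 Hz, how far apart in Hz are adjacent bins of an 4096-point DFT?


DFT frequency resolution:
df = fs / N
   = 48000 / 4096
   = 11.7188 Hz

11.7188 Hz


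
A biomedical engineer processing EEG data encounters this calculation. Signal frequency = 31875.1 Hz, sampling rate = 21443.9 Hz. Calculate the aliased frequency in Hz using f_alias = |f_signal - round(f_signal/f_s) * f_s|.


Compute the nearest integer multiple of fs to the signal:
n = round(31875.1 / 21443.9) = 1
f_alias = |31875.1 - 1 * 21443.9|
        = |31875.1 - 21443.9|
        = 10431.2 Hz

10431.2


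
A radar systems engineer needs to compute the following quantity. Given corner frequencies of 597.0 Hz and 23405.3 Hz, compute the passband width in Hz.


Bandwidth is the difference of -3dB frequencies:
BW = f_high - f_low
   = 23405.3 - 597.0
   = 22808.3 Hz

22808.3 Hz


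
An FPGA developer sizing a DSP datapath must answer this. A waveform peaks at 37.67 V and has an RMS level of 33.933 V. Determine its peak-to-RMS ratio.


Crest factor is the ratio of peak to RMS:
CF = V_peak / V_rms
   = 37.67 / 33.933
   = 1.1101

1.1101


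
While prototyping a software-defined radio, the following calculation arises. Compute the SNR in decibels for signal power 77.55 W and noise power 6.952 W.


SNR in decibels:
SNR = 10 * log10(Ps / Pn)
    = 10 * log10(77.55 / 6.952)
    = 10 * log10(11.1551)
    = 10 * 1.0475
    = 10.47 dB

10.47 dB


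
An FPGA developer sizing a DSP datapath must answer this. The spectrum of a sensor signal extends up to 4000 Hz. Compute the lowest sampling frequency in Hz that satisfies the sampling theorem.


The Nyquist rate is twice the maximum frequency component.
fs_min = 2 * fmax
      = 2 * 4000
      = 8000 Hz

8000


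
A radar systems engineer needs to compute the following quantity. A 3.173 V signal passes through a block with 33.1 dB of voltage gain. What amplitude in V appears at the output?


Output voltage from dB gain:
V_out = V_in * 10^(gain_dB / 20)
      = 3.173 * 10^(33.1 / 20)
      = 3.173 * 45.185594
      = 143.3739 V

143.3739 V


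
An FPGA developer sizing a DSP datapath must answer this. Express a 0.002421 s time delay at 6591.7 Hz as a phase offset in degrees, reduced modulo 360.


Phase shift from frequency and time delay:
phi = 360 * f * t_delay
    = 360 * 6591.7 * 0.002421
    = 5745.06 degrees
    mod 360 = 345.06 degrees

345.06 degrees


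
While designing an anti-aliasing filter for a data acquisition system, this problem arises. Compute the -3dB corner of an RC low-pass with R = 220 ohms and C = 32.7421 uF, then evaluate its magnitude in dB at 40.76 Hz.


Step 1 — cutoff frequency:
fc = 1 / (2*pi*R*C)
C = 32.7421 uF = 3.27421e-05 F
fc = 1 / (2*pi*220*3.27421e-05)
   = 22.0948 Hz

Step 2 — magnitude at f = 40.76 Hz:
|H(f)| = 1 / sqrt(1 + (f/fc)^2)
f/fc = 40.76 / 22.0948 = 1.844778
|H| = 1 / sqrt(1 + 3.403206) = 0.4765577
|H|_dB = 20*log10(0.4765577) = -6.44 dB

fc = 22.0948 Hz; |H(40.76 Hz)| = -6.44 dB


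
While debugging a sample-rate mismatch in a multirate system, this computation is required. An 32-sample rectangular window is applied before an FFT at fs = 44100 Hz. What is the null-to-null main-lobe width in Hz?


Main lobe width for a rectangular window:
Width = 2 * fs / N
      = 2 * 44100 / 32
      = 88200 / 32
      = 2756.25 Hz

2756.25 Hz


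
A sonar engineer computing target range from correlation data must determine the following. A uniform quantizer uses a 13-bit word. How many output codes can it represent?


Number of quantization levels = 2^N
= 2^13
= 8192

8192


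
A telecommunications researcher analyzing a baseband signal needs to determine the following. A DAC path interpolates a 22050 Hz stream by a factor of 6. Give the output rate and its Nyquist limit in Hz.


Step 1 — output sample rate after interpolation by L:
fs_out = L * fs_in = 6 * 22050 = 132300 Hz

Step 2 — Nyquist frequency of the output stream:
f_Nyq = fs_out / 2 = 132300 / 2 = 66150.0 Hz

fs_out = 132300 Hz; f_Nyquist = 66150.0 Hz


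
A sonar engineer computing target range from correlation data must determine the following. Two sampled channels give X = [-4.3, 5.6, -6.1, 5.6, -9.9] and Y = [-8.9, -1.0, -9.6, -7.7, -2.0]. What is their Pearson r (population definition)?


Pearson correlation coefficient (population):
r = cov(X,Y) / (std(X) * std(Y))
Mean X = -1.82, Mean Y = -5.84
Cov(X,Y) = 2.9532
Std(X) = 6.322468, Std(Y) = 3.60921
r = 0.1294

0.1294


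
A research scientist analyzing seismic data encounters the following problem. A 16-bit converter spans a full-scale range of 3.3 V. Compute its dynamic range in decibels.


Dynamic range from full-scale to LSB:
V_min = V_max / 2^bits = 3.3 / 2^16
DR = 20 * log10(V_max / V_min)
   = 20 * log10(2^16)
   = 20 * 16 * log10(2)
   = 96.33 dB

96.33 dB


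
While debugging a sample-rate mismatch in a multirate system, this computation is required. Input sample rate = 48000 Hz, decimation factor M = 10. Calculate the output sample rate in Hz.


Decimation reduces the sample rate:
fs_out = fs_in / M
       = 48000 / 10
       = 4800.0 Hz

4800.0 Hz


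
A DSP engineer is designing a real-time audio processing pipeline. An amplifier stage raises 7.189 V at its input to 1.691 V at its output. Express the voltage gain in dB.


Voltage gain in dB:
G = 20 * log10(Vout / Vin)
  = 20 * log10(1.691 / 7.189)
  = 20 * log10(0.23522)
  = 20 * -0.628525
  = -12.57 dB

-12.57 dB


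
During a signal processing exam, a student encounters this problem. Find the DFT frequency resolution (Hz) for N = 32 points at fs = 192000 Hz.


DFT frequency resolution:
df = fs / N
   = 192000 / 32
   = 6000.0 Hz

6000.0 Hz


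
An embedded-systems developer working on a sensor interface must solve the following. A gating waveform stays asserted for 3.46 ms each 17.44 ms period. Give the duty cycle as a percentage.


Duty cycle as a percentage:
DC = (t_on / T) * 100
   = (3.46 / 17.44) * 100
   = 0.198394 * 100
   = 19.84 %

19.84 %


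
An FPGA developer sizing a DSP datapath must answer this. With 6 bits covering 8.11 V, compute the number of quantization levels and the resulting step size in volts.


Step 1 — number of quantization levels:
L = 2^N = 2^6 = 64

Step 2 — LSB step size:
delta = Vfs / L
      = 8.11 / 64
      = 0.12671875 V

Levels = 64; step size = 0.12671875 V


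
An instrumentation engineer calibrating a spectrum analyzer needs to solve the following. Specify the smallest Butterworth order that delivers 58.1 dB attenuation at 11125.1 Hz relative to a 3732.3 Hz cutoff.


Butterworth filter order formula:
n = log10(10^(A/10) - 1) / (2 * log10(f_stop/f_pass))
10^(58.1/10) - 1 = 645653.229
f_stop/f_pass = 11125.1 / 3732.3 = 2.9808
n = 6.1245 -> ceil = 7

7


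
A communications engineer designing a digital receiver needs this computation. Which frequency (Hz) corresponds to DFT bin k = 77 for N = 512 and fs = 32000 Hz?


Frequency of DFT bin k:
f_k = k * fs / N
    = 77 * 32000 / 512
    = 2464000 / 512
    = 4812.5 Hz

4812.5 Hz


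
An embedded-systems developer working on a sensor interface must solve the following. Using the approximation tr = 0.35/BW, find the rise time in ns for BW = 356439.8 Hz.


Rise time from bandwidth relationship:
tr = 0.35 / BW
   = 0.35 / 356439.8
   = 9.81932994e-07 s
   = 981.933 ns

981.933 ns


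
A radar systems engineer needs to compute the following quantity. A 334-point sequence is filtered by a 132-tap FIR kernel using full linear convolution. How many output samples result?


Linear convolution output length:
L = N + M - 1
  = 334 + 132 - 1
  = 465 samples

465


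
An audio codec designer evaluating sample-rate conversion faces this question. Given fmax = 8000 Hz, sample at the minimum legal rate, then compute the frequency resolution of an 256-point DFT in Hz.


Step 1 — Nyquist sampling rate:
fs = 2 * fmax = 2 * 8000 = 16000 Hz

Step 2 — DFT bin spacing:
df = fs / N = 16000 / 256 = 62.5 Hz

62.5 Hz


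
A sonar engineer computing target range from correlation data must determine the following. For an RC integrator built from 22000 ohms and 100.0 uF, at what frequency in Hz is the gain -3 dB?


Cutoff frequency of a first-order RC filter:
fc = 1 / (2 * pi * R * C)
C = 100.0 uF = 0.0001 F
fc = 1 / (2 * pi * 22000 * 0.0001)
   = 1 / 13.823007675795
   = 0.072343 Hz

0.072343 Hz


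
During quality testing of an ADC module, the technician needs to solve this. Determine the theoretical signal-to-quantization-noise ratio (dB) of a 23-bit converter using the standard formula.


Theoretical SNR for a full-scale sinusoid:
SNR = 6.02 * N + 1.76
    = 6.02 * 23 + 1.76
    = 138.46 + 1.76
    = 140.22 dB

140.22 dB


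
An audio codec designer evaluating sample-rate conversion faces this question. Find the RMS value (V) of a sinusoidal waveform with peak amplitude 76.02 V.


RMS voltage for a sinusoidal waveform:
V_rms = V_peak / sqrt(2)
      = 76.02 / 1.414214
      = 53.754 V

53.754 V


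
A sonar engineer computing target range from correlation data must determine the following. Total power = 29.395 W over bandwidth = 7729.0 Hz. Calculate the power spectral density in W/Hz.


Power spectral density:
PSD = P / BW
    = 29.395 / 7729.0
    = 0.00380321 W/Hz

0.00380321 W/Hz


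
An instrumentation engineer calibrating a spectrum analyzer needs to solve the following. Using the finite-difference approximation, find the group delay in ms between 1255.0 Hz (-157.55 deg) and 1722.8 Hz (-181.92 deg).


Group delay from phase difference:
tau = -d(phi)/d(omega)
d(phi) = -24.37 deg = -0.425337 rad
d(omega) = 2*pi*(1722.8 - 1255.0) = 2939.2741 rad/s
tau = -(-0.425337) / 2939.2741
    = 0.1447 ms

0.1447 ms


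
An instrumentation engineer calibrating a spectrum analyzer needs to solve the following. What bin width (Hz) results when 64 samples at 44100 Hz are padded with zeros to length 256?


Frequency resolution after zero-padding:
N_padded = 64 * 4 = 256
df = fs / N_padded
   = 44100 / 256
   = 172.2656 Hz

172.2656 Hz


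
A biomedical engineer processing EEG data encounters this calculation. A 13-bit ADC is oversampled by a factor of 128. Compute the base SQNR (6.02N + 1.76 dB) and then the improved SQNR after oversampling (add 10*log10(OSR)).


Step 1 — baseline SQNR at Nyquist:
SQNR_base = 6.02*N + 1.76
          = 6.02*13 + 1.76
          = 80.02 dB

Step 2 — oversampling processing gain:
G = 10*log10(OSR) = 10*log10(128) = 21.07 dB

Step 3 — total:
SQNR_total = 80.02 + 21.07 = 101.09 dB

Base SQNR = 80.02 dB; oversampled SQNR = 101.09 dB


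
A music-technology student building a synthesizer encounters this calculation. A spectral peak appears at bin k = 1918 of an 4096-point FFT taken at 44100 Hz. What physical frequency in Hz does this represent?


Frequency of DFT bin k:
f_k = k * fs / N
    = 1918 * 44100 / 4096
    = 84583800 / 4096
    = 20650.342 Hz

20650.342 Hz


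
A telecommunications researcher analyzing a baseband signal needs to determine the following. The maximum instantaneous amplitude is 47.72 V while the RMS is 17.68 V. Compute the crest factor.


Crest factor is the ratio of peak to RMS:
CF = V_peak / V_rms
   = 47.72 / 17.68
   = 2.6991

2.6991


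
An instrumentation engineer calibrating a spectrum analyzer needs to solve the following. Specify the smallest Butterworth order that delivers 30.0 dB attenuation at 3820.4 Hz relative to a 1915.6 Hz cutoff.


Butterworth filter order formula:
n = log10(10^(A/10) - 1) / (2 * log10(f_stop/f_pass))
10^(30.0/10) - 1 = 999.0
f_stop/f_pass = 3820.4 / 1915.6 = 1.9944
n = 5.0025 -> ceil = 6

6


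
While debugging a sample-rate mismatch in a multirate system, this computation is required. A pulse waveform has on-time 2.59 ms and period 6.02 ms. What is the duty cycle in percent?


Duty cycle as a percentage:
DC = (t_on / T) * 100
   = (2.59 / 6.02) * 100
   = 0.430233 * 100
   = 43.02 %

43.02 %


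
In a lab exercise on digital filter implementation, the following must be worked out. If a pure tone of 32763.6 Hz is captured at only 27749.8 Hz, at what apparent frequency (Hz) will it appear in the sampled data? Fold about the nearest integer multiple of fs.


Compute the nearest integer multiple of fs to the signal:
n = round(32763.6 / 27749.8) = 1
f_alias = |32763.6 - 1 * 27749.8|
        = |32763.6 - 27749.8|
        = 5013.8 Hz

5013.8


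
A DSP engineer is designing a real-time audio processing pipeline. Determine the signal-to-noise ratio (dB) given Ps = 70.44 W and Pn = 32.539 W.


SNR in decibels:
SNR = 10 * log10(Ps / Pn)
    = 10 * log10(70.44 / 32.539)
    = 10 * log10(2.1648)
    = 10 * 0.3354
    = 3.35 dB

3.35 dB


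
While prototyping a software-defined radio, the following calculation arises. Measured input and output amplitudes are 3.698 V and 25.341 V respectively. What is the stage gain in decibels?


Voltage gain in dB:
G = 20 * log10(Vout / Vin)
  = 20 * log10(25.341 / 3.698)
  = 20 * log10(6.852623)
  = 20 * 0.835857
  = 16.72 dB

16.72 dB


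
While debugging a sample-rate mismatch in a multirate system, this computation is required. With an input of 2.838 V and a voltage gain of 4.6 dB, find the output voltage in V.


Output voltage from dB gain:
V_out = V_in * 10^(gain_dB / 20)
      = 2.838 * 10^(4.6 / 20)
      = 2.838 * 1.698244
      = 4.8196 V

4.8196 V


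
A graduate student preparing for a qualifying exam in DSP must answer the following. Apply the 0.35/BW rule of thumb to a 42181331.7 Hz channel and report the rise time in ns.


Rise time from bandwidth relationship:
tr = 0.35 / BW
   = 0.35 / 42181331.7
   = 8.297509488e-09 s
   = 8.2975 ns

8.2975 ns


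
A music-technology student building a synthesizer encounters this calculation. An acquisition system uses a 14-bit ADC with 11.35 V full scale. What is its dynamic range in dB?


Dynamic range from full-scale to LSB:
V_min = V_max / 2^bits = 11.35 / 2^14
DR = 20 * log10(V_max / V_min)
   = 20 * log10(2^14)
   = 20 * 14 * log10(2)
   = 84.29 dB

84.29 dB


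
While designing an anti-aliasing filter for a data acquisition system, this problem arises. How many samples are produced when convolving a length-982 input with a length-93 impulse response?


Linear convolution output length:
L = N + M - 1
  = 982 + 93 - 1
  = 1074 samples

1074


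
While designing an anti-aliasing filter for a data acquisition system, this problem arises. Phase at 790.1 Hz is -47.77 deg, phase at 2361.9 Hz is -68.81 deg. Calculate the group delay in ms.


Group delay from phase difference:
tau = -d(phi)/d(omega)
d(phi) = -21.04 deg = -0.367217 rad
d(omega) = 2*pi*(2361.9 - 790.1) = 9875.9107 rad/s
tau = -(-0.367217) / 9875.9107
    = 0.0372 ms

0.0372 ms


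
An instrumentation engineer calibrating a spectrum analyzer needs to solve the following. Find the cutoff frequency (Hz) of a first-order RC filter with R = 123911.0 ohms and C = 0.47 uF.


Cutoff frequency of a first-order RC filter:
fc = 1 / (2 * pi * R * C)
C = 0.47 uF = 4.7e-07 F
fc = 1 / (2 * pi * 123911.0 * 4.7e-07)
   = 1 / 0.36592121406103
   = 2.732829 Hz

2.732829 Hz


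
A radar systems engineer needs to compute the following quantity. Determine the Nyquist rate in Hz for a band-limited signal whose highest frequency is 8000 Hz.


The Nyquist rate is twice the maximum frequency component.
fs_min = 2 * fmax
      = 2 * 8000
      = 16000 Hz

16000


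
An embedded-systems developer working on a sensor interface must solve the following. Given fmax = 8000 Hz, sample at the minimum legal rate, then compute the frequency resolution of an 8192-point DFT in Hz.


Step 1 — Nyquist sampling rate:
fs = 2 * fmax = 2 * 8000 = 16000 Hz

Step 2 — DFT bin spacing:
df = fs / N = 16000 / 8192 = 1.9531 Hz

1.9531 Hz


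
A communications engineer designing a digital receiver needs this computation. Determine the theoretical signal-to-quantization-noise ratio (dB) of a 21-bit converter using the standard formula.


Theoretical SNR for a full-scale sinusoid:
SNR = 6.02 * N + 1.76
    = 6.02 * 21 + 1.76
    = 126.42 + 1.76
    = 128.18 dB

128.18 dB


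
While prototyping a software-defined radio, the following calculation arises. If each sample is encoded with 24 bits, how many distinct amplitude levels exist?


Number of quantization levels = 2^N
= 2^24
= 16777216

16777216


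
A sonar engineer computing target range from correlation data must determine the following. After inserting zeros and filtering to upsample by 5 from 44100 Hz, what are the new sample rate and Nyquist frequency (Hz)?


Step 1 — output sample rate after interpolation by L:
fs_out = L * fs_in = 5 * 44100 = 220500 Hz

Step 2 — Nyquist frequency of the output stream:
f_Nyq = fs_out / 2 = 220500 / 2 = 110250.0 Hz

fs_out = 220500 Hz; f_Nyquist = 110250.0 Hz


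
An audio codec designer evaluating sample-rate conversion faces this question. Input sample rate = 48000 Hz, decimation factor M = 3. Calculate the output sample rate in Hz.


Decimation reduces the sample rate:
fs_out = fs_in / M
       = 48000 / 3
       = 16000.0 Hz

16000.0 Hz


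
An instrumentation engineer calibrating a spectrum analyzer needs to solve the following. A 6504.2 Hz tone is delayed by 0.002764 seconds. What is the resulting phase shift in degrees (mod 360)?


Phase shift from frequency and time delay:
phi = 360 * f * t_delay
    = 360 * 6504.2 * 0.002764
    = 6471.94 degrees
    mod 360 = 351.94 degrees

351.94 degrees


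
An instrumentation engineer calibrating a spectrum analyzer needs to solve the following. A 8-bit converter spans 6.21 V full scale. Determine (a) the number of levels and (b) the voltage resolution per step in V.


Step 1 — number of quantization levels:
L = 2^N = 2^8 = 256

Step 2 — LSB step size:
delta = Vfs / L
      = 6.21 / 256
      = 0.02425781 V

Levels = 256; step size = 0.02425781 V


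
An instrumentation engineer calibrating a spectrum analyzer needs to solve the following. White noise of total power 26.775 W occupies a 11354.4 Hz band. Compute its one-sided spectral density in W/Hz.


Power spectral density:
PSD = P / BW
    = 26.775 / 11354.4
    = 0.00235812 W/Hz

0.00235812 W/Hz


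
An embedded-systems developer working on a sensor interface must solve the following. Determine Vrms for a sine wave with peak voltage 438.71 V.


RMS voltage for a sinusoidal waveform:
V_rms = V_peak / sqrt(2)
      = 438.71 / 1.414214
      = 310.215 V

310.215 V


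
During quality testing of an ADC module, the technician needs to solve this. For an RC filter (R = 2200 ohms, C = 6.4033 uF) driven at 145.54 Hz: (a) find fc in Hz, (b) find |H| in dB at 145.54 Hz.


Step 1 — cutoff frequency:
fc = 1 / (2*pi*R*C)
C = 6.4033 uF = 6.4033e-06 F
fc = 1 / (2*pi*2200*6.4033e-06)
   = 11.2978 Hz

Step 2 — magnitude at f = 145.54 Hz:
|H(f)| = 1 / sqrt(1 + (f/fc)^2)
f/fc = 145.54 / 11.2978 = 12.882154
|H| = 1 / sqrt(1 + 165.949892) = 0.0773939
|H|_dB = 20*log10(0.0773939) = -22.23 dB

fc = 11.2978 Hz; |H(145.54 Hz)| = -22.23 dB


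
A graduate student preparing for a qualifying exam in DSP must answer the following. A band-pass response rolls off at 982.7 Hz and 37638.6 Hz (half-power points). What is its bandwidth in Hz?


Bandwidth is the difference of -3dB frequencies:
BW = f_high - f_low
   = 37638.6 - 982.7
   = 36655.9 Hz

36655.9 Hz


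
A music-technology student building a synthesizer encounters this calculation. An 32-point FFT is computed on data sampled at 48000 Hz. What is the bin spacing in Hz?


DFT frequency resolution:
df = fs / N
   = 48000 / 32
   = 1500.0 Hz

1500.0 Hz


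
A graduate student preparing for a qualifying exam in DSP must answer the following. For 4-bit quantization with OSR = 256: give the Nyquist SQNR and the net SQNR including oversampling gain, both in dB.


Step 1 — baseline SQNR at Nyquist:
SQNR_base = 6.02*N + 1.76
          = 6.02*4 + 1.76
          = 25.84 dB

Step 2 — oversampling processing gain:
G = 10*log10(OSR) = 10*log10(256) = 24.08 dB

Step 3 — total:
SQNR_total = 25.84 + 24.08 = 49.92 dB

Base SQNR = 25.84 dB; oversampled SQNR = 49.92 dB


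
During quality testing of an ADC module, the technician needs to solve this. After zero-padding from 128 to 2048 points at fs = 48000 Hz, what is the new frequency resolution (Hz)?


Frequency resolution after zero-padding:
N_padded = 128 * 16 = 2048
df = fs / N_padded
   = 48000 / 2048
   = 23.4375 Hz

23.4375 Hz


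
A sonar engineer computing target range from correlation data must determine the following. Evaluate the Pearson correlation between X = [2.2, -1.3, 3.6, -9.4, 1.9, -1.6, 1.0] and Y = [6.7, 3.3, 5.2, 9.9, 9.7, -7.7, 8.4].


Pearson correlation coefficient (population):
r = cov(X,Y) / (std(X) * std(Y))
Mean X = -0.5143, Mean Y = 5.0714
Cov(X,Y) = -0.926122
Std(X) = 4.020813, Std(Y) = 5.666118
r = -0.0407

-0.0407


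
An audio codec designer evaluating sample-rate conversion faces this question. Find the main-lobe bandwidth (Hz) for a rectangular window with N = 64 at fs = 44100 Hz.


Main lobe width for a rectangular window:
Width = 2 * fs / N
      = 2 * 44100 / 64
      = 88200 / 64
      = 1378.125 Hz

1378.125 Hz


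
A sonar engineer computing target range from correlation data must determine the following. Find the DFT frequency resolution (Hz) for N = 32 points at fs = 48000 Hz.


DFT frequency resolution:
df = fs / N
   = 48000 / 32
   = 1500.0 Hz

1500.0 Hz


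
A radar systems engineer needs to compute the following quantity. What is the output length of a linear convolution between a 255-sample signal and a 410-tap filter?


Linear convolution output length:
L = N + M - 1
  = 255 + 410 - 1
  = 664 samples

664


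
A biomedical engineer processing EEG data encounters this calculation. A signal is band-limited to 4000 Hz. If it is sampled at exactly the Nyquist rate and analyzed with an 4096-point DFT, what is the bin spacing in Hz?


Step 1 — Nyquist sampling rate:
fs = 2 * fmax = 2 * 4000 = 8000 Hz

Step 2 — DFT bin spacing:
df = fs / N = 8000 / 4096 = 1.9531 Hz

1.9531 Hz


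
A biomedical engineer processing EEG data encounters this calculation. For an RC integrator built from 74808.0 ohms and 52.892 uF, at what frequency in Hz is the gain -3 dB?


Cutoff frequency of a first-order RC filter:
fc = 1 / (2 * pi * R * C)
C = 52.892 uF = 5.2892e-05 F
fc = 1 / (2 * pi * 74808.0 * 5.2892e-05)
   = 1 / 24.860960389495
   = 0.040224 Hz

0.040224 Hz


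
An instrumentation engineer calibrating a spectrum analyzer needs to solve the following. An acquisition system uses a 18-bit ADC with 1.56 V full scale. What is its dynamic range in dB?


Dynamic range from full-scale to LSB:
V_min = V_max / 2^bits = 1.56 / 2^18
DR = 20 * log10(V_max / V_min)
   = 20 * log10(2^18)
   = 20 * 18 * log10(2)
   = 108.37 dB

108.37 dB


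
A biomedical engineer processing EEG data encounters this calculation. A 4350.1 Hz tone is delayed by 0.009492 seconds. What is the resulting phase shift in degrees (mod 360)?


Phase shift from frequency and time delay:
phi = 360 * f * t_delay
    = 360 * 4350.1 * 0.009492
    = 14864.81 degrees
    mod 360 = 104.81 degrees

104.81 degrees


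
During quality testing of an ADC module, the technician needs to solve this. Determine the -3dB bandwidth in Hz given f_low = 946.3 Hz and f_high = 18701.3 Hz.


Bandwidth is the difference of -3dB frequencies:
BW = f_high - f_low
   = 18701.3 - 946.3
   = 17755.0 Hz

17755.0 Hz


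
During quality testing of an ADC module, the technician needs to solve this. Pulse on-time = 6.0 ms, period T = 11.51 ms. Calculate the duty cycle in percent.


Duty cycle as a percentage:
DC = (t_on / T) * 100
   = (6.0 / 11.51) * 100
   = 0.521286 * 100
   = 52.13 %

52.13 %


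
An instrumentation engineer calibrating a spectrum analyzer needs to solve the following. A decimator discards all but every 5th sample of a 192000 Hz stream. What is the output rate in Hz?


Decimation reduces the sample rate:
fs_out = fs_in / M
       = 192000 / 5
       = 38400.0 Hz

38400.0 Hz


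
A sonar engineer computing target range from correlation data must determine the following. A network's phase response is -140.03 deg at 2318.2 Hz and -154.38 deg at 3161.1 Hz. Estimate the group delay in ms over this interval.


Group delay from phase difference:
tau = -d(phi)/d(omega)
d(phi) = -14.35 deg = -0.250455 rad
d(omega) = 2*pi*(3161.1 - 2318.2) = 5296.0969 rad/s
tau = -(-0.250455) / 5296.0969
    = 0.0473 ms

0.0473 ms


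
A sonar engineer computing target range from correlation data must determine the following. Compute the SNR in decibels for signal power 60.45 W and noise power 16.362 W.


SNR in decibels:
SNR = 10 * log10(Ps / Pn)
    = 10 * log10(60.45 / 16.362)
    = 10 * log10(3.6945)
    = 10 * 0.5676
    = 5.68 dB

5.68 dB


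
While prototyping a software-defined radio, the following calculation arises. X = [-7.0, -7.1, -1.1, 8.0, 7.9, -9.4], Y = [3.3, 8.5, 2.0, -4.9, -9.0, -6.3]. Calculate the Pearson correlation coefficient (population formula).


Pearson correlation coefficient (population):
r = cov(X,Y) / (std(X) * std(Y))
Mean X = -1.45, Mean Y = -1.0667
Cov(X,Y) = -24.335
Std(X) = 7.103696, Std(Y) = 6.123906
r = -0.5594

-0.5594


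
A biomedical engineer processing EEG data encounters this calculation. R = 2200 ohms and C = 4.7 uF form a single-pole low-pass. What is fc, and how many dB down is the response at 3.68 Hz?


Step 1 — cutoff frequency:
fc = 1 / (2*pi*R*C)
C = 4.7 uF = 4.7e-06 F
fc = 1 / (2*pi*2200*4.7e-06)
   = 15.3922 Hz

Step 2 — magnitude at f = 3.68 Hz:
|H(f)| = 1 / sqrt(1 + (f/fc)^2)
f/fc = 3.68 / 15.3922 = 0.239082
|H| = 1 / sqrt(1 + 0.05716) = 0.9725896
|H|_dB = 20*log10(0.9725896) = -0.24 dB

fc = 15.3922 Hz; |H(3.68 Hz)| = -0.24 dB


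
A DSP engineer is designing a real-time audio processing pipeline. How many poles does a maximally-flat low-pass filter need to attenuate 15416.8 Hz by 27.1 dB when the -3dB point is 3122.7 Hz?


Butterworth filter order formula:
n = log10(10^(A/10) - 1) / (2 * log10(f_stop/f_pass))
10^(27.1/10) - 1 = 511.8614
f_stop/f_pass = 15416.8 / 3122.7 = 4.937
n = 1.9533 -> ceil = 2

2


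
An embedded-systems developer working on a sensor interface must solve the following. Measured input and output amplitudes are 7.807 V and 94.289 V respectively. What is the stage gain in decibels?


Voltage gain in dB:
G = 20 * log10(Vout / Vin)
  = 20 * log10(94.289 / 7.807)
  = 20 * log10(12.077495)
  = 20 * 1.081977
  = 21.64 dB

21.64 dB


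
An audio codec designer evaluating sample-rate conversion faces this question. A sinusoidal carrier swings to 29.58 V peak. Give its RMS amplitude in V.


RMS voltage for a sinusoidal waveform:
V_rms = V_peak / sqrt(2)
      = 29.58 / 1.414214
      = 20.916 V

20.916 V


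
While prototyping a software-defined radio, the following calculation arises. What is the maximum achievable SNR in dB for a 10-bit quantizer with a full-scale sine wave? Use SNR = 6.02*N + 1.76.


Theoretical SNR for a full-scale sinusoid:
SNR = 6.02 * N + 1.76
    = 6.02 * 10 + 1.76
    = 60.2 + 1.76
    = 61.96 dB

61.96 dB


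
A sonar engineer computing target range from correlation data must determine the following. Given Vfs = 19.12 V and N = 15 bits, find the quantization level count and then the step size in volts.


Step 1 — number of quantization levels:
L = 2^N = 2^15 = 32768

Step 2 — LSB step size:
delta = Vfs / L
      = 19.12 / 32768
      = 0.0005835 V

Levels = 32768; step size = 0.0005835 V


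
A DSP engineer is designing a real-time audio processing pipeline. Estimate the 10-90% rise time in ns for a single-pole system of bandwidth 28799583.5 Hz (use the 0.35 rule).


Rise time from bandwidth relationship:
tr = 0.35 / BW
   = 0.35 / 28799583.5
   = 1.215295353e-08 s
   = 12.153 ns

12.153 ns


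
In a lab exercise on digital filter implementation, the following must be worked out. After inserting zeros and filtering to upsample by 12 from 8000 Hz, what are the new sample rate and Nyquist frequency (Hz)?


Step 1 — output sample rate after interpolation by L:
fs_out = L * fs_in = 12 * 8000 = 96000 Hz

Step 2 — Nyquist frequency of the output stream:
f_Nyq = fs_out / 2 = 96000 / 2 = 48000.0 Hz

fs_out = 96000 Hz; f_Nyquist = 48000.0 Hz


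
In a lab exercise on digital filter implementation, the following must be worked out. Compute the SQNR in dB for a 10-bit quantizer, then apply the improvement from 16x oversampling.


Step 1 — baseline SQNR at Nyquist:
SQNR_base = 6.02*N + 1.76
          = 6.02*10 + 1.76
          = 61.96 dB

Step 2 — oversampling processing gain:
G = 10*log10(OSR) = 10*log10(16) = 12.04 dB

Step 3 — total:
SQNR_total = 61.96 + 12.04 = 74.0 dB

Base SQNR = 61.96 dB; oversampled SQNR = 74.0 dB


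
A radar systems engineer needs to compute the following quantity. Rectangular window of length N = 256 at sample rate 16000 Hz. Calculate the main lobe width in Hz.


Main lobe width for a rectangular window:
Width = 2 * fs / N
      = 2 * 16000 / 256
      = 32000 / 256
      = 125.0 Hz

125.0 Hz


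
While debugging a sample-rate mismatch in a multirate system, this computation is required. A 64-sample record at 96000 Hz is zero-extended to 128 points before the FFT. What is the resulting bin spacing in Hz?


Frequency resolution after zero-padding:
N_padded = 64 * 2 = 128
df = fs / N_padded
   = 96000 / 128
   = 750.0 Hz

750.0 Hz


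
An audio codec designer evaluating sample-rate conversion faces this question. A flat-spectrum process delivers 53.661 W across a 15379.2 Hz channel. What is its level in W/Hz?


Power spectral density:
PSD = P / BW
    = 53.661 / 15379.2
    = 0.00348919 W/Hz

0.00348919 W/Hz


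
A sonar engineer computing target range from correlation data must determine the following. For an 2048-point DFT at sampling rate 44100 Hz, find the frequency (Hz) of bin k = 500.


Frequency of DFT bin k:
f_k = k * fs / N
    = 500 * 44100 / 2048
    = 22050000 / 2048
    = 10766.602 Hz

10766.602 Hz


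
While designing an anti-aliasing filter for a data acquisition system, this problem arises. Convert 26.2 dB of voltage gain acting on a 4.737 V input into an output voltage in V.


Output voltage from dB gain:
V_out = V_in * 10^(gain_dB / 20)
      = 4.737 * 10^(26.2 / 20)
      = 4.737 * 20.417379
      = 96.7171 V

96.7171 V


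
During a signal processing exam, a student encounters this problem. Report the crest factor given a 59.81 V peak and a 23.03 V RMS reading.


Crest factor is the ratio of peak to RMS:
CF = V_peak / V_rms
   = 59.81 / 23.03
   = 2.597

2.597


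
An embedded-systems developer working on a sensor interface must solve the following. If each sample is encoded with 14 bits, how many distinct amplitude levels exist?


Number of quantization levels = 2^N
= 2^14
= 16384

16384


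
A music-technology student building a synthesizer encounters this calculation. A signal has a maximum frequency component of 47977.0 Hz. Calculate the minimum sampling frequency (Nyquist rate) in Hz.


The Nyquist rate is twice the maximum frequency component.
fs_min = 2 * fmax
      = 2 * 47977.0
      = 95954.0 Hz

95954.0


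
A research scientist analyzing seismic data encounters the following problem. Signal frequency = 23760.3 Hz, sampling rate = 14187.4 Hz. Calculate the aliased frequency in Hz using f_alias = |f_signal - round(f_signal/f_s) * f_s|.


Compute the nearest integer multiple of fs to the signal:
n = round(23760.3 / 14187.4) = 2
f_alias = |23760.3 - 2 * 14187.4|
        = |23760.3 - 28374.8|
        = 4614.5 Hz

4614.5


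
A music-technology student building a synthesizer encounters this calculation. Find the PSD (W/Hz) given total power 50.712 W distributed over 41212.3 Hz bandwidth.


Power spectral density:
PSD = P / BW
    = 50.712 / 41212.3
    = 0.00123051 W/Hz

0.00123051 W/Hz


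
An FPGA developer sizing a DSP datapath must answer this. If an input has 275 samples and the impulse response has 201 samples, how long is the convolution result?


Linear convolution output length:
L = N + M - 1
  = 275 + 201 - 1
  = 475 samples

475


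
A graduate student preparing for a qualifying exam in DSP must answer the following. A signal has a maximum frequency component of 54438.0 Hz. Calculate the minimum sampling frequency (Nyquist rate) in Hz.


The Nyquist rate is twice the maximum frequency component.
fs_min = 2 * fmax
      = 2 * 54438.0
      = 108876.0 Hz

108876.0


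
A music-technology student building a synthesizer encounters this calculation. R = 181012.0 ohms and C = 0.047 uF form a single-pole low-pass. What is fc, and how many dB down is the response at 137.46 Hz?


Step 1 — cutoff frequency:
fc = 1 / (2*pi*R*C)
C = 0.047 uF = 4.7e-08 F
fc = 1 / (2*pi*181012.0*4.7e-08)
   = 18.7075 Hz

Step 2 — magnitude at f = 137.46 Hz:
|H(f)| = 1 / sqrt(1 + (f/fc)^2)
f/fc = 137.46 / 18.7075 = 7.347855
|H| = 1 / sqrt(1 + 53.990973) = 0.134851
|H|_dB = 20*log10(0.134851) = -17.4 dB

fc = 18.7075 Hz; |H(137.46 Hz)| = -17.4 dB


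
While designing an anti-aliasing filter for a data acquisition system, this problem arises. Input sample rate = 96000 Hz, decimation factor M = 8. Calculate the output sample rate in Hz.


Decimation reduces the sample rate:
fs_out = fs_in / M
       = 96000 / 8
       = 12000.0 Hz

12000.0 Hz


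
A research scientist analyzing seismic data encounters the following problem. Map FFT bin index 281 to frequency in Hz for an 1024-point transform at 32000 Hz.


Frequency of DFT bin k:
f_k = k * fs / N
    = 281 * 32000 / 1024
    = 8992000 / 1024
    = 8781.25 Hz

8781.25 Hz


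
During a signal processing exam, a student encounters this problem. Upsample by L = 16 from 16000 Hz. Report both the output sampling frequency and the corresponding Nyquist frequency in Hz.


Step 1 — output sample rate after interpolation by L:
fs_out = L * fs_in = 16 * 16000 = 256000 Hz

Step 2 — Nyquist frequency of the output stream:
f_Nyq = fs_out / 2 = 256000 / 2 = 128000.0 Hz

fs_out = 256000 Hz; f_Nyquist = 128000.0 Hz


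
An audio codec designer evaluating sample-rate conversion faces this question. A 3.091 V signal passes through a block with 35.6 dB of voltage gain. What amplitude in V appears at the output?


Output voltage from dB gain:
V_out = V_in * 10^(gain_dB / 20)
      = 3.091 * 10^(35.6 / 20)
      = 3.091 * 60.255959
      = 186.2512 V

186.2512 V


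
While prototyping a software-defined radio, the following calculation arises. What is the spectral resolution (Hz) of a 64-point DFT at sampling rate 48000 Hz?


DFT frequency resolution:
df = fs / N
   = 48000 / 64
   = 750.0 Hz

750.0 Hz


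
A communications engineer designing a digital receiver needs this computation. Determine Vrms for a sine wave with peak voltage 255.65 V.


RMS voltage for a sinusoidal waveform:
V_rms = V_peak / sqrt(2)
      = 255.65 / 1.414214
      = 180.772 V

180.772 V


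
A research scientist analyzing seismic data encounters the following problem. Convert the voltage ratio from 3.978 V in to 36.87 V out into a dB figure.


Voltage gain in dB:
G = 20 * log10(Vout / Vin)
  = 20 * log10(36.87 / 3.978)
  = 20 * log10(9.268477)
  = 20 * 0.967008
  = 19.34 dB

19.34 dB


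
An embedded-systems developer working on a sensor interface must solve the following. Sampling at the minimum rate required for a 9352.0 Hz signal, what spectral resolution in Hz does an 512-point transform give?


Step 1 — Nyquist sampling rate:
fs = 2 * fmax = 2 * 9352.0 = 18704.0 Hz

Step 2 — DFT bin spacing:
df = fs / N = 18704.0 / 512 = 36.5312 Hz

36.5312 Hz


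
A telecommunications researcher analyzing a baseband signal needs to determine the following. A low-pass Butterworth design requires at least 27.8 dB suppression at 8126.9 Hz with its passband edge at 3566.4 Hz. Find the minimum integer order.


Butterworth filter order formula:
n = log10(10^(A/10) - 1) / (2 * log10(f_stop/f_pass))
10^(27.8/10) - 1 = 601.5596
f_stop/f_pass = 8126.9 / 3566.4 = 2.2787
n = 3.885 -> ceil = 4

4


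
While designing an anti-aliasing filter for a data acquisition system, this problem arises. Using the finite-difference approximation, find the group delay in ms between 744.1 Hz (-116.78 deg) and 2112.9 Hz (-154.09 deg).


Group delay from phase difference:
tau = -d(phi)/d(omega)
d(phi) = -37.31 deg = -0.651182 rad
d(omega) = 2*pi*(2112.9 - 744.1) = 8600.424 rad/s
tau = -(-0.651182) / 8600.424
    = 0.0757 ms

0.0757 ms


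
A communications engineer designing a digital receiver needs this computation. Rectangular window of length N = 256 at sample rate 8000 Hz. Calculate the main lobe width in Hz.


Main lobe width for a rectangular window:
Width = 2 * fs / N
      = 2 * 8000 / 256
      = 16000 / 256
      = 62.5 Hz

62.5 Hz


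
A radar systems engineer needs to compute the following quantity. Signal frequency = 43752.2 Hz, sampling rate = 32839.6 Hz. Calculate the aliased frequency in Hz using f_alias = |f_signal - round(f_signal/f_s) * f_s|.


Compute the nearest integer multiple of fs to the signal:
n = round(43752.2 / 32839.6) = 1
f_alias = |43752.2 - 1 * 32839.6|
        = |43752.2 - 32839.6|
        = 10912.6 Hz

10912.6


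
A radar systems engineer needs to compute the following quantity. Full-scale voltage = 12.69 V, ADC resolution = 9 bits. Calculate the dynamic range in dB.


Dynamic range from full-scale to LSB:
V_min = V_max / 2^bits = 12.69 / 2^9
DR = 20 * log10(V_max / V_min)
   = 20 * log10(2^9)
   = 20 * 9 * log10(2)
   = 54.19 dB

54.19 dB


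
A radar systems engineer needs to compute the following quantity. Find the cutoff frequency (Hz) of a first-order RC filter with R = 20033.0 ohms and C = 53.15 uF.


Cutoff frequency of a first-order RC filter:
fc = 1 / (2 * pi * R * C)
C = 53.15 uF = 5.315e-05 F
fc = 1 / (2 * pi * 20033.0 * 5.315e-05)
   = 1 / 6.6900463744014
   = 0.149476 Hz

0.149476 Hz


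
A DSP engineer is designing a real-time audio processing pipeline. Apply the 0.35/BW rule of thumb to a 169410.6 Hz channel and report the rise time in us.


Rise time from bandwidth relationship:
tr = 0.35 / BW
   = 0.35 / 169410.6
   = 2.065986426e-06 s
   = 2.066 us

2.066 us
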